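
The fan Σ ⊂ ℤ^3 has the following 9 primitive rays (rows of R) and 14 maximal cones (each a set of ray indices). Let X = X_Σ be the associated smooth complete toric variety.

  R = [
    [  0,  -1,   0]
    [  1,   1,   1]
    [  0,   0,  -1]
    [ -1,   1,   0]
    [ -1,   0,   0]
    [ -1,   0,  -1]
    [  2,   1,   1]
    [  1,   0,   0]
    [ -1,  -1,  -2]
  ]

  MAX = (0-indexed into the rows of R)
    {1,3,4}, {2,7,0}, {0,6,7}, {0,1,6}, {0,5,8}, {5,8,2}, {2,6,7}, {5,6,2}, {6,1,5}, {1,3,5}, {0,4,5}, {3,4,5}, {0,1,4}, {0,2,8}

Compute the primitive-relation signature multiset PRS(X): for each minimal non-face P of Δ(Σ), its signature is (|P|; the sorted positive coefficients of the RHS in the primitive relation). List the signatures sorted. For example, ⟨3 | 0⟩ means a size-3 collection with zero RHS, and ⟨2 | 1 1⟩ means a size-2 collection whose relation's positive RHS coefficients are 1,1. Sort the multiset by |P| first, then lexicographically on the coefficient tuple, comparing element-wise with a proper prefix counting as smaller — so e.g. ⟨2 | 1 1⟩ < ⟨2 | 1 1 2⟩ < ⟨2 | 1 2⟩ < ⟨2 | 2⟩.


20 minimal non-faces of Δ(Σ) (on 9 rays):

  {4,7}:  v_{4} + v_{7} = 0 — sig = ⟨2 | 0⟩
  {0,3}:  v_{0} + v_{3} = v_{4} — sig = ⟨2 | 1⟩
  {1,7}:  v_{1} + v_{7} = v_{6} — sig = ⟨2 | 1⟩
  {1,8}:  v_{1} + v_{8} = v_{2} — sig = ⟨2 | 1⟩
  {2,4}:  v_{2} + v_{4} = v_{5} — sig = ⟨2 | 1⟩
  {4,6}:  v_{4} + v_{6} = v_{1} — sig = ⟨2 | 1⟩
  {5,7}:  v_{5} + v_{7} = v_{2} — sig = ⟨2 | 1⟩
  {1,2}:  v_{1} + v_{2} = v_{5} + v_{6} — sig = ⟨2 | 1 1⟩
  {3,7}:  v_{3} + v_{7} = v_{1} + v_{5} — sig = ⟨2 | 1 1⟩
  {6,8}:  v_{6} + v_{8} = v_{2} + v_{7} — sig = ⟨2 | 1 1⟩
  {2,3}:  v_{2} + v_{3} = v_{1} + 2·v_{5} — sig = ⟨2 | 1 2⟩
  {3,6}:  v_{3} + v_{6} = 2·v_{1} + v_{5} — sig = ⟨2 | 1 2⟩
  {4,8}:  v_{4} + v_{8} = v_{0} + 2·v_{5} — sig = ⟨2 | 1 2⟩
  {7,8}:  v_{7} + v_{8} = v_{0} + 2·v_{2} — sig = ⟨2 | 1 2⟩
  {3,8}:  v_{3} + v_{8} = 2·v_{5} — sig = ⟨2 | 2⟩
  {0,1,5}:  v_{0} + v_{1} + v_{5} = 0 — sig = ⟨3 | 0⟩
  {0,2,5}:  v_{0} + v_{2} + v_{5} = v_{8} — sig = ⟨3 | 1⟩
  {0,5,6}:  v_{0} + v_{5} + v_{6} = v_{7} — sig = ⟨3 | 1⟩
  {1,4,5}:  v_{1} + v_{4} + v_{5} = v_{3} — sig = ⟨3 | 1⟩
  {0,2,6}:  v_{0} + v_{2} + v_{6} = 2·v_{7} — sig = ⟨3 | 2⟩

Hence PRS(X_Σ) =
[⟨2 | 0⟩, ⟨2 | 1⟩, ⟨2 | 1⟩, ⟨2 | 1⟩, ⟨2 | 1⟩, ⟨2 | 1⟩, ⟨2 | 1⟩, ⟨2 | 1 1⟩, ⟨2 | 1 1⟩, ⟨2 | 1 1⟩, ⟨2 | 1 2⟩, ⟨2 | 1 2⟩, ⟨2 | 1 2⟩, ⟨2 | 1 2⟩, ⟨2 | 2⟩, ⟨3 | 0⟩, ⟨3 | 1⟩, ⟨3 | 1⟩, ⟨3 | 1⟩, ⟨3 | 2⟩]


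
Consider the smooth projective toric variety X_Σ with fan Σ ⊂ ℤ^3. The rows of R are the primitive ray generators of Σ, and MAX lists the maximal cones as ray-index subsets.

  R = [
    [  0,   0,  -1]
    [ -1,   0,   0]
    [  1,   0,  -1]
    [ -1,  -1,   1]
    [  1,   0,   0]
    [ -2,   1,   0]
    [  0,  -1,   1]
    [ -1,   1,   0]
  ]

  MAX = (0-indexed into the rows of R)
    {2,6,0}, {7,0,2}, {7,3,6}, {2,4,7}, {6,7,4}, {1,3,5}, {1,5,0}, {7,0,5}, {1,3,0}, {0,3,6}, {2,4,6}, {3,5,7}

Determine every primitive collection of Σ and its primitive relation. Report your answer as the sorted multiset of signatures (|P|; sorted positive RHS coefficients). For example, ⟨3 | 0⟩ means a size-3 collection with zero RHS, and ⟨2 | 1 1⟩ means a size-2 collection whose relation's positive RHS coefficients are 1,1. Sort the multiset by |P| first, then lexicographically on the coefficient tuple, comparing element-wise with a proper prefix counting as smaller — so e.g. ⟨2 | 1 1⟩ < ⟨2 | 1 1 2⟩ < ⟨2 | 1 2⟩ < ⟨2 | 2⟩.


|primitive collections| = 14. Relations:

  • {1,4}:  v_{1} + v_{4} = 0  ⟹  sig = ⟨2 | 0⟩
  • {0,4}:  v_{0} + v_{4} = v_{2}  ⟹  sig = ⟨2 | 1⟩
  • {1,2}:  v_{1} + v_{2} = v_{0}  ⟹  sig = ⟨2 | 1⟩
  • {1,6}:  v_{1} + v_{6} = v_{3}  ⟹  sig = ⟨2 | 1⟩
  • {1,7}:  v_{1} + v_{7} = v_{5}  ⟹  sig = ⟨2 | 1⟩
  • {3,4}:  v_{3} + v_{4} = v_{6}  ⟹  sig = ⟨2 | 1⟩
  • {4,5}:  v_{4} + v_{5} = v_{7}  ⟹  sig = ⟨2 | 1⟩
  • {2,3}:  v_{2} + v_{3} = v_{0} + v_{6}  ⟹  sig = ⟨2 | 1 1⟩
  • {2,5}:  v_{2} + v_{5} = v_{0} + v_{7}  ⟹  sig = ⟨2 | 1 1⟩
  • {5,6}:  v_{5} + v_{6} = v_{3} + v_{7}  ⟹  sig = ⟨2 | 1 1⟩
  • {2,6,7}:  v_{2} + v_{6} + v_{7} = 0  ⟹  sig = ⟨3 | 0⟩
  • {0,6,7}:  v_{0} + v_{6} + v_{7} = v_{1}  ⟹  sig = ⟨3 | 1⟩
  • {0,3,7}:  v_{0} + v_{3} + v_{7} = 2·v_{1}  ⟹  sig = ⟨3 | 2⟩
  • {0,3,5}:  v_{0} + v_{3} + v_{5} = 3·v_{1}  ⟹  sig = ⟨3 | 3⟩

Hence PRS(X_Σ) =
[⟨2 | 0⟩, ⟨2 | 1⟩, ⟨2 | 1⟩, ⟨2 | 1⟩, ⟨2 | 1⟩, ⟨2 | 1⟩, ⟨2 | 1⟩, ⟨2 | 1 1⟩, ⟨2 | 1 1⟩, ⟨2 | 1 1⟩, ⟨3 | 0⟩, ⟨3 | 1⟩, ⟨3 | 2⟩, ⟨3 | 3⟩]


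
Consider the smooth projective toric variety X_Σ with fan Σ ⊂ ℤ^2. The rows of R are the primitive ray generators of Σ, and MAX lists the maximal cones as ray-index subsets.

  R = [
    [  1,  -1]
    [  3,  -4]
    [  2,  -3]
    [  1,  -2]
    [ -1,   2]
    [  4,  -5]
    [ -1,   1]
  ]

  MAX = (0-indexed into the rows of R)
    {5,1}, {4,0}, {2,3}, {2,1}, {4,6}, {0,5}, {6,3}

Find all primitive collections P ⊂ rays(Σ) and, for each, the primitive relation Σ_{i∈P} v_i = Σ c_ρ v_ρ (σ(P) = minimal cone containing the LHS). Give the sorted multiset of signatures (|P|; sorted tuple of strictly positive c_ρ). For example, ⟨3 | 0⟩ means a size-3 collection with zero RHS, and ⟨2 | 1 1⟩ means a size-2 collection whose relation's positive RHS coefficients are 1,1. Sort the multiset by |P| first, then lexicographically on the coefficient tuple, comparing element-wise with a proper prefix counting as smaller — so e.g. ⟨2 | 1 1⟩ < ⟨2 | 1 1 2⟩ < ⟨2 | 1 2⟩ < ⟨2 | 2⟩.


Minimal non-faces — 14 found among 7 rays, 7 max cones:

  P={0,6}:  v_{0} + v_{6} = 0  ⟹  sig = ⟨2 | 0⟩
  P={3,4}:  v_{3} + v_{4} = 0  ⟹  sig = ⟨2 | 0⟩
  P={0,1}:  v_{0} + v_{1} = v_{5}  ⟹  sig = ⟨2 | 1⟩
  P={0,2}:  v_{0} + v_{2} = v_{1}  ⟹  sig = ⟨2 | 1⟩
  P={0,3}:  v_{0} + v_{3} = v_{2}  ⟹  sig = ⟨2 | 1⟩
  P={1,6}:  v_{1} + v_{6} = v_{2}  ⟹  sig = ⟨2 | 1⟩
  P={2,4}:  v_{2} + v_{4} = v_{0}  ⟹  sig = ⟨2 | 1⟩
  P={2,6}:  v_{2} + v_{6} = v_{3}  ⟹  sig = ⟨2 | 1⟩
  P={5,6}:  v_{5} + v_{6} = v_{1}  ⟹  sig = ⟨2 | 1⟩
  P={3,5}:  v_{3} + v_{5} = v_{1} + v_{2}  ⟹  sig = ⟨2 | 1 1⟩
  P={1,3}:  v_{1} + v_{3} = 2·v_{2}  ⟹  sig = ⟨2 | 2⟩
  P={1,4}:  v_{1} + v_{4} = 2·v_{0}  ⟹  sig = ⟨2 | 2⟩
  P={2,5}:  v_{2} + v_{5} = 2·v_{1}  ⟹  sig = ⟨2 | 2⟩
  P={4,5}:  v_{4} + v_{5} = 3·v_{0}  ⟹  sig = ⟨2 | 3⟩

Signatures (|P|; sorted positive RHS coefficients), sorted:
[⟨2 | 0⟩, ⟨2 | 0⟩, ⟨2 | 1⟩, ⟨2 | 1⟩, ⟨2 | 1⟩, ⟨2 | 1⟩, ⟨2 | 1⟩, ⟨2 | 1⟩, ⟨2 | 1⟩, ⟨2 | 1 1⟩, ⟨2 | 2⟩, ⟨2 | 2⟩, ⟨2 | 2⟩, ⟨2 | 3⟩]


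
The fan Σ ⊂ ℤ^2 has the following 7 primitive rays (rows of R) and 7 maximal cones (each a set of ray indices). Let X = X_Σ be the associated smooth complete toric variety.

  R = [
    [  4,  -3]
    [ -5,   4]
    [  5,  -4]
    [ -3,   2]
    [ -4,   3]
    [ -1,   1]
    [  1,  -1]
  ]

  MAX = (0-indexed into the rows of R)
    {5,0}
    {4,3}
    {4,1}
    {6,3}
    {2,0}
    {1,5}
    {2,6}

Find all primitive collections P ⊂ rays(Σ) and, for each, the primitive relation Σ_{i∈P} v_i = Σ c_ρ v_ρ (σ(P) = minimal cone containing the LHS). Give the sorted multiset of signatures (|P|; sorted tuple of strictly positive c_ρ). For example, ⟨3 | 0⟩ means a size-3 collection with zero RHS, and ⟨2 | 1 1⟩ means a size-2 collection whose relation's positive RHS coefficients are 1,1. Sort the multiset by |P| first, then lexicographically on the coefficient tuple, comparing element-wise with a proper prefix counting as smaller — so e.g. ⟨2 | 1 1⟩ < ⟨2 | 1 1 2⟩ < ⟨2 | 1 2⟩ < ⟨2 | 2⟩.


Primitive collections (14):

  P={0,4}:  v_{0} + v_{4} = 0 — sig = ⟨2 | 0⟩
  P={1,2}:  v_{1} + v_{2} = 0 — sig = ⟨2 | 0⟩
  P={5,6}:  v_{5} + v_{6} = 0 — sig = ⟨2 | 0⟩
  P={0,1}:  v_{0} + v_{1} = v_{5} — sig = ⟨2 | 1⟩
  P={0,3}:  v_{0} + v_{3} = v_{6} — sig = ⟨2 | 1⟩
  P={0,6}:  v_{0} + v_{6} = v_{2} — sig = ⟨2 | 1⟩
  P={1,6}:  v_{1} + v_{6} = v_{4} — sig = ⟨2 | 1⟩
  P={2,4}:  v_{2} + v_{4} = v_{6} — sig = ⟨2 | 1⟩
  P={2,5}:  v_{2} + v_{5} = v_{0} — sig = ⟨2 | 1⟩
  P={3,5}:  v_{3} + v_{5} = v_{4} — sig = ⟨2 | 1⟩
  P={4,5}:  v_{4} + v_{5} = v_{1} — sig = ⟨2 | 1⟩
  P={4,6}:  v_{4} + v_{6} = v_{3} — sig = ⟨2 | 1⟩
  P={1,3}:  v_{1} + v_{3} = 2·v_{4} — sig = ⟨2 | 2⟩
  P={2,3}:  v_{2} + v_{3} = 2·v_{6} — sig = ⟨2 | 2⟩

Hence PRS(X_Σ) =
{ ⟨2 | 0⟩ ×3,  ⟨2 | 1⟩ ×9,  ⟨2 | 2⟩ ×2 }


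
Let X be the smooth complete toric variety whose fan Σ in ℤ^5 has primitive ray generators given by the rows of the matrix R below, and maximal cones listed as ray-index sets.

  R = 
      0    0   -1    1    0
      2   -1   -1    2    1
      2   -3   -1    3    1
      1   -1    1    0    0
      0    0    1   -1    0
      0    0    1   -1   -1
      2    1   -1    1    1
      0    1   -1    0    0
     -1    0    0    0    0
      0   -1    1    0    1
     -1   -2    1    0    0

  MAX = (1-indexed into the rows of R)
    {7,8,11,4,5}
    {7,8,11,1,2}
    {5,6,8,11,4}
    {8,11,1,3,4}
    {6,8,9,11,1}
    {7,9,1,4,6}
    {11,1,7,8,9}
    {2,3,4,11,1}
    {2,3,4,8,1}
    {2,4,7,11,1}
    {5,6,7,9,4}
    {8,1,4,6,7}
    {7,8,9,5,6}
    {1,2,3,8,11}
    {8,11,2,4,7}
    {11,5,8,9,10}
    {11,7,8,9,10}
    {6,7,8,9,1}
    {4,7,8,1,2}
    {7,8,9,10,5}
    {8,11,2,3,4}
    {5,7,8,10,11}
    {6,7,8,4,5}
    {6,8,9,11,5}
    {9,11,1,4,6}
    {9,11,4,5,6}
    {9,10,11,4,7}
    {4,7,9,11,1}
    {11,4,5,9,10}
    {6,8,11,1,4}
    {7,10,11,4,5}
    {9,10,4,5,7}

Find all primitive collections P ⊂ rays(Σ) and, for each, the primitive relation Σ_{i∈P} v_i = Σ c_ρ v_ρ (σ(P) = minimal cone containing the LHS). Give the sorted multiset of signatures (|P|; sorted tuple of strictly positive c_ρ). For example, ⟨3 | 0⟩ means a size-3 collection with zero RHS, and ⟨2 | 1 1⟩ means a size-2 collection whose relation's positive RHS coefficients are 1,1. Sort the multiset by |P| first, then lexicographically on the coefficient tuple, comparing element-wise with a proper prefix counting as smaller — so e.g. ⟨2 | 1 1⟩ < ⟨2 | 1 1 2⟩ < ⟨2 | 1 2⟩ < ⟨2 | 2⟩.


Minimal non-faces — 18 found among 11 rays, 32 max cones:

  P = {1,5}:  v_{1} + v_{5} = 0  →  sig = ⟨2 | 0⟩
  P = {1,10}:  v_{1} + v_{10} = v_{7} + v_{9} + v_{11}  →  sig = ⟨2 | 1 1 1⟩
  P = {2,9}:  v_{2} + v_{9} = v_{1} + v_{7} + v_{11}  →  sig = ⟨2 | 1 1 1⟩
  P = {3,9}:  v_{3} + v_{9} = v_{1} + v_{2} + v_{11}  →  sig = ⟨2 | 1 1 1⟩
  P = {6,10}:  v_{6} + v_{10} = v_{4} + v_{5} + v_{9}  →  sig = ⟨2 | 1 1 1⟩
  P = {2,5}:  v_{2} + v_{5} = v_{4} + v_{7} + v_{8} + v_{11}  →  sig = ⟨2 | 1 1 1 1⟩
  P = {3,5}:  v_{3} + v_{5} = v_{2} + v_{4} + v_{8} + v_{11}  →  sig = ⟨2 | 1 1 1 1⟩
  P = {2,6}:  v_{2} + v_{6} = v_{1} + 2·v_{4} + v_{8}  →  sig = ⟨2 | 1 1 2⟩
  P = {3,10}:  v_{3} + v_{10} = v_{2} + v_{7} + 2·v_{11}  →  sig = ⟨2 | 1 1 2⟩
  P = {3,6}:  v_{3} + v_{6} = 2·v_{1} + 3·v_{4} + 2·v_{8} + v_{11}  →  sig = ⟨2 | 1 2 2 3⟩
  P = {3,7}:  v_{3} + v_{7} = 2·v_{2}  →  sig = ⟨2 | 2⟩
  P = {2,10}:  v_{2} + v_{10} = 2·v_{7} + 2·v_{11}  →  sig = ⟨2 | 2 2⟩
  P = {4,8,9}:  v_{4} + v_{8} + v_{9} = 0  →  sig = ⟨3 | 0⟩
  P = {6,7,11}:  v_{6} + v_{7} + v_{11} = v_{4}  →  sig = ⟨3 | 1⟩
  P = {4,8,10}:  v_{4} + v_{8} + v_{10} = v_{5} + v_{7} + v_{11}  →  sig = ⟨3 | 1 1 1⟩
  P = {5,7,9,11}:  v_{5} + v_{7} + v_{9} + v_{11} = v_{10}  →  sig = ⟨4 | 1⟩
  P = {1,2,4,8,11}:  v_{1} + v_{2} + v_{4} + v_{8} + v_{11} = v_{3}  →  sig = ⟨5 | 1⟩
  P = {1,4,7,8,11}:  v_{1} + v_{4} + v_{7} + v_{8} + v_{11} = v_{2}  →  sig = ⟨5 | 1⟩

Hence PRS(X_Σ) =
[⟨2 | 0⟩, ⟨2 | 1 1 1⟩, ⟨2 | 1 1 1⟩, ⟨2 | 1 1 1⟩, ⟨2 | 1 1 1⟩, ⟨2 | 1 1 1 1⟩, ⟨2 | 1 1 1 1⟩, ⟨2 | 1 1 2⟩, ⟨2 | 1 1 2⟩, ⟨2 | 1 2 2 3⟩, ⟨2 | 2⟩, ⟨2 | 2 2⟩, ⟨3 | 0⟩, ⟨3 | 1⟩, ⟨3 | 1 1 1⟩, ⟨4 | 1⟩, ⟨5 | 1⟩, ⟨5 | 1⟩]


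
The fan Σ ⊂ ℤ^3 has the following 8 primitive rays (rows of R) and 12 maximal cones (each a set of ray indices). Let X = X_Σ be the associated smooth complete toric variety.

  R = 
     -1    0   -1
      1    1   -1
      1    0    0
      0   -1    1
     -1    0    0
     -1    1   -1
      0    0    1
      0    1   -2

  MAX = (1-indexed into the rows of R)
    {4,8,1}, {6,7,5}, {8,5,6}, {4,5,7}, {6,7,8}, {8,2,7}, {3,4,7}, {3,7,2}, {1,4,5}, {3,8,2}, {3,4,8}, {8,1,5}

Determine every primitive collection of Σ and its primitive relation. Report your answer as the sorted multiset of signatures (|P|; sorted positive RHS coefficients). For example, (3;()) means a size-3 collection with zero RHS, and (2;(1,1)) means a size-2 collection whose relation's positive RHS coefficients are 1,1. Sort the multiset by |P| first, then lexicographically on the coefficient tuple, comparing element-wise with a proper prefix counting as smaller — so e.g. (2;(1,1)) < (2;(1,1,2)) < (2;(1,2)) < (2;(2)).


Primitive collections (14):

  P={3,5}:  v_{3} + v_{5} = 0 ; sig = (2;())
  P={1,2}:  v_{1} + v_{2} = v_{8} ; sig = (2;(1))
  P={1,7}:  v_{1} + v_{7} = v_{5} ; sig = (2;(1))
  P={2,4}:  v_{2} + v_{4} = v_{3} ; sig = (2;(1))
  P={4,6}:  v_{4} + v_{6} = v_{5} ; sig = (2;(1))
  P={1,3}:  v_{1} + v_{3} = v_{4} + v_{8} ; sig = (2;(1,1))
  P={2,5}:  v_{2} + v_{5} = v_{7} + v_{8} ; sig = (2;(1,1))
  P={3,6}:  v_{3} + v_{6} = v_{7} + v_{8} ; sig = (2;(1,1))
  P={1,6}:  v_{1} + v_{6} = 2·v_{5} + v_{8} ; sig = (2;(1,2))
  P={2,6}:  v_{2} + v_{6} = 2·v_{7} + 2·v_{8} ; sig = (2;(2,2))
  P={4,7,8}:  v_{4} + v_{7} + v_{8} = 0 ; sig = (3;())
  P={3,7,8}:  v_{3} + v_{7} + v_{8} = v_{2} ; sig = (3;(1))
  P={4,5,8}:  v_{4} + v_{5} + v_{8} = v_{1} ; sig = (3;(1))
  P={5,7,8}:  v_{5} + v_{7} + v_{8} = v_{6} ; sig = (3;(1))

so the primitive-relation signature multiset is
{ (2;()),  (2;(1)) ×4,  (2;(1,1)) ×3,  (2;(1,2)),  (2;(2,2)),  (3;()),  (3;(1)) ×3 }


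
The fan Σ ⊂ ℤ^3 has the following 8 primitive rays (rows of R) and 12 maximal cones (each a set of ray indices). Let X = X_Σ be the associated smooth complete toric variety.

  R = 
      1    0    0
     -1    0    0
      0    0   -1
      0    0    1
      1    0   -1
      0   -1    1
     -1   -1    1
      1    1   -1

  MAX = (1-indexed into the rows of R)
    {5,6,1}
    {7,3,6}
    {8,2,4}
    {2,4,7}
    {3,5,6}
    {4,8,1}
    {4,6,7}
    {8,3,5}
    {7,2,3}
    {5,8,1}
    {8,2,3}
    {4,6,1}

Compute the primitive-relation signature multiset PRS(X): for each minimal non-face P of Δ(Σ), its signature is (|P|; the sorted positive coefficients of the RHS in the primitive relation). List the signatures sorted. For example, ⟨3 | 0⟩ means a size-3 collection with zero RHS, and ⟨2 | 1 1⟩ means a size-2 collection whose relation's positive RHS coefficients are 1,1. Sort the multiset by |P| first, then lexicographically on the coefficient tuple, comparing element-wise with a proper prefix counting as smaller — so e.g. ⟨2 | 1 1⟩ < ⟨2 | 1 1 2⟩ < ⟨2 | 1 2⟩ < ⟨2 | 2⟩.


Minimal non-faces — 10 found among 8 rays, 12 max cones:

  P = {1,2}:  v_{1} + v_{2} = 0  ⇒ sig = ⟨2 | 0⟩
  P = {3,4}:  v_{3} + v_{4} = 0  ⇒ sig = ⟨2 | 0⟩
  P = {7,8}:  v_{7} + v_{8} = 0  ⇒ sig = ⟨2 | 0⟩
  P = {1,3}:  v_{1} + v_{3} = v_{5}  ⇒ sig = ⟨2 | 1⟩
  P = {1,7}:  v_{1} + v_{7} = v_{6}  ⇒ sig = ⟨2 | 1⟩
  P = {2,5}:  v_{2} + v_{5} = v_{3}  ⇒ sig = ⟨2 | 1⟩
  P = {2,6}:  v_{2} + v_{6} = v_{7}  ⇒ sig = ⟨2 | 1⟩
  P = {4,5}:  v_{4} + v_{5} = v_{1}  ⇒ sig = ⟨2 | 1⟩
  P = {6,8}:  v_{6} + v_{8} = v_{1}  ⇒ sig = ⟨2 | 1⟩
  P = {5,7}:  v_{5} + v_{7} = v_{3} + v_{6}  ⇒ sig = ⟨2 | 1 1⟩

Signatures (|P|; sorted positive RHS coefficients), sorted:
{ ⟨2 | 0⟩ ×3,  ⟨2 | 1⟩ ×6,  ⟨2 | 1 1⟩ }


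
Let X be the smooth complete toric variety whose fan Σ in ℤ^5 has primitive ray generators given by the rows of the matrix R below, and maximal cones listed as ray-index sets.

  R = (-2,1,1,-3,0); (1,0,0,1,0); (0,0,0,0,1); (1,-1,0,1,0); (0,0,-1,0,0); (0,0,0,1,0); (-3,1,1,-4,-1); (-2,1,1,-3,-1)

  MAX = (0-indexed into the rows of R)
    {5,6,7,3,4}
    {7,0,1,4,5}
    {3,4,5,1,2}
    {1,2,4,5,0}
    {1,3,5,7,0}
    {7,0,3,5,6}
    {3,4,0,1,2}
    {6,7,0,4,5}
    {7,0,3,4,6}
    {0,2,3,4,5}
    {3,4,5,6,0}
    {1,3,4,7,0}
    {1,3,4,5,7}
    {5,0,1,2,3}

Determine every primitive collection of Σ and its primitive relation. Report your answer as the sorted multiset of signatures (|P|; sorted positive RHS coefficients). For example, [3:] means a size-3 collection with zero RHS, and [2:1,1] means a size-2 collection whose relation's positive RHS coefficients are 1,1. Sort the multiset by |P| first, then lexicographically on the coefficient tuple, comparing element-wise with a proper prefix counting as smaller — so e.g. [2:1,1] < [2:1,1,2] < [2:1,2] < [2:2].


Primitive collections (5):

  P = {1,6}:  v_{1} + v_{6} = v_{7}  ⟹  sig = [2:1]
  P = {2,7}:  v_{2} + v_{7} = v_{0}  ⟹  sig = [2:1]
  P = {2,6}:  v_{2} + v_{6} = 2·v_{0} + v_{3} + v_{4} + v_{5}  ⟹  sig = [2:1,1,1,2]
  P = {0,1,3,4,5}:  v_{0} + v_{1} + v_{3} + v_{4} + v_{5} = 0  ⟹  sig = [5:]
  P = {0,3,4,5,7}:  v_{0} + v_{3} + v_{4} + v_{5} + v_{7} = v_{6}  ⟹  sig = [5:1]

so the primitive-relation signature multiset is
{ [2:1] ×2,  [2:1,1,1,2],  [5:],  [5:1] }


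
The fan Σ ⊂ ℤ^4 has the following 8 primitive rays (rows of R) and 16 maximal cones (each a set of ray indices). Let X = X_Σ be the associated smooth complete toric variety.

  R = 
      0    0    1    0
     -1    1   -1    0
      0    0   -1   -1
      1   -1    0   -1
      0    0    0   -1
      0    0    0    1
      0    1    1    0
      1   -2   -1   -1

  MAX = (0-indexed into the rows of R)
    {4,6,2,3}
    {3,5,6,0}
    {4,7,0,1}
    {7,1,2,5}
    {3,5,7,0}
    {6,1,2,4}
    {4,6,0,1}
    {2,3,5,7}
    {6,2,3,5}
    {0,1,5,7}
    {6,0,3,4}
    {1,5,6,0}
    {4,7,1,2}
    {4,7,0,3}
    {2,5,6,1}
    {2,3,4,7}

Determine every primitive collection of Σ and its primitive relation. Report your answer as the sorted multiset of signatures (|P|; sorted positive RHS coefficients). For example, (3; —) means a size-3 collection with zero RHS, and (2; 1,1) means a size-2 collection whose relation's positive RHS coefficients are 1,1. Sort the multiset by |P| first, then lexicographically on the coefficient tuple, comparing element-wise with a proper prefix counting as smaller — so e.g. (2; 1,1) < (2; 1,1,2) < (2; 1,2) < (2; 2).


|primitive collections| = 4. Relations:

  • {4,5}:  v_{4} + v_{5} = 0  so sig = (2; —)
  • {0,2}:  v_{0} + v_{2} = v_{4}  so sig = (2; 1)
  • {1,3}:  v_{1} + v_{3} = v_{2}  so sig = (2; 1)
  • {6,7}:  v_{6} + v_{7} = v_{3}  so sig = (2; 1)

Hence PRS(X_Σ) =
    (2; —)
    (2; 1)
    (2; 1)
    (2; 1)


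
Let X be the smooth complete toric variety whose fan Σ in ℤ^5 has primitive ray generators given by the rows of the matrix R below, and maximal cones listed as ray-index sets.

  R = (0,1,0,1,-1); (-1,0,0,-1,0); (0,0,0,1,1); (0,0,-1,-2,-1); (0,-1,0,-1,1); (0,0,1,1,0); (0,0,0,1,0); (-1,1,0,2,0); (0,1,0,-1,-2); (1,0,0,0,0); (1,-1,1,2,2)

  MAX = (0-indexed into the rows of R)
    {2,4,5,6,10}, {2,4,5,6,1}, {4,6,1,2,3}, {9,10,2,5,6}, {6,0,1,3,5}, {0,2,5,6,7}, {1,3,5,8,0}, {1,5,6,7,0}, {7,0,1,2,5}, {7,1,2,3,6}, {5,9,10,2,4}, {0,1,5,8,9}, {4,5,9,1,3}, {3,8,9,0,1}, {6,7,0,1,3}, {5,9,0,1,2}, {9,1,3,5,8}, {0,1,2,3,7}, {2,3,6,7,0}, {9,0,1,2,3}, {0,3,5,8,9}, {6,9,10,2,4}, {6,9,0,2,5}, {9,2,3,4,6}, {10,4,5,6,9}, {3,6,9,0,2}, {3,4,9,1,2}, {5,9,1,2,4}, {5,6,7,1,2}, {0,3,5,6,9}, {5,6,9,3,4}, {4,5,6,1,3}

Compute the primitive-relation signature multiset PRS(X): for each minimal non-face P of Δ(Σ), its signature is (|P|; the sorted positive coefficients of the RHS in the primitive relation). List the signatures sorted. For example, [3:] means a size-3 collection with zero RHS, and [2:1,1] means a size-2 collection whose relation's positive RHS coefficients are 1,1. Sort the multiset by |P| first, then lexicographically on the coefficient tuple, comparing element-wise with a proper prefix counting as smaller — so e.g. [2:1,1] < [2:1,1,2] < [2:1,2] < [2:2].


18 minimal non-faces of Δ(Σ) (on 11 rays):

  {0,4}:  v_{0} + v_{4} = 0  →  sig = [2:]
  {7,9}:  v_{7} + v_{9} = v_{0} + v_{2}  →  sig = [2:1,1]
  {8,10}:  v_{8} + v_{10} = v_{5} + v_{9}  →  sig = [2:1,1]
  {1,10}:  v_{1} + v_{10} = v_{2} + v_{4} + v_{5}  →  sig = [2:1,1,1]
  {2,8}:  v_{2} + v_{8} = v_{0} + v_{1} + v_{9}  →  sig = [2:1,1,1]
  {3,10}:  v_{3} + v_{10} = v_{4} + v_{6} + v_{9}  →  sig = [2:1,1,1]
  {4,7}:  v_{4} + v_{7} = v_{1} + v_{2} + v_{6}  →  sig = [2:1,1,1]
  {6,8}:  v_{6} + v_{8} = v_{0} + v_{3} + v_{5}  →  sig = [2:1,1,1]
  {0,10}:  v_{0} + v_{10} = v_{2} + v_{5} + v_{6} + v_{9}  →  sig = [2:1,1,1,1]
  {4,8}:  v_{4} + v_{8} = v_{1} + v_{3} + v_{5} + v_{9}  →  sig = [2:1,1,1,1]
  {7,10}:  v_{7} + v_{10} = 2·v_{2} + v_{5} + v_{6}  →  sig = [2:1,1,2]
  {7,8}:  v_{7} + v_{8} = 2·v_{0} + v_{1}  →  sig = [2:1,2]
  {1,6,9}:  v_{1} + v_{6} + v_{9} = 0  →  sig = [3:]
  {2,3,5}:  v_{2} + v_{3} + v_{5} = 0  →  sig = [3:]
  {3,5,7}:  v_{3} + v_{5} + v_{7} = v_{0} + v_{1} + v_{6}  →  sig = [3:1,1,1]
  {0,1,2,6}:  v_{0} + v_{1} + v_{2} + v_{6} = v_{7}  →  sig = [4:1]
  {0,1,3,5,9}:  v_{0} + v_{1} + v_{3} + v_{5} + v_{9} = v_{8}  →  sig = [5:1]
  {2,4,5,6,9}:  v_{2} + v_{4} + v_{5} + v_{6} + v_{9} = v_{10}  →  sig = [5:1]

so the primitive-relation signature multiset is
{ [2:],  [2:1,1] ×2,  [2:1,1,1] ×5,  [2:1,1,1,1] ×2,  [2:1,1,2],  [2:1,2],  [3:] ×2,  [3:1,1,1],  [4:1],  [5:1] ×2 }


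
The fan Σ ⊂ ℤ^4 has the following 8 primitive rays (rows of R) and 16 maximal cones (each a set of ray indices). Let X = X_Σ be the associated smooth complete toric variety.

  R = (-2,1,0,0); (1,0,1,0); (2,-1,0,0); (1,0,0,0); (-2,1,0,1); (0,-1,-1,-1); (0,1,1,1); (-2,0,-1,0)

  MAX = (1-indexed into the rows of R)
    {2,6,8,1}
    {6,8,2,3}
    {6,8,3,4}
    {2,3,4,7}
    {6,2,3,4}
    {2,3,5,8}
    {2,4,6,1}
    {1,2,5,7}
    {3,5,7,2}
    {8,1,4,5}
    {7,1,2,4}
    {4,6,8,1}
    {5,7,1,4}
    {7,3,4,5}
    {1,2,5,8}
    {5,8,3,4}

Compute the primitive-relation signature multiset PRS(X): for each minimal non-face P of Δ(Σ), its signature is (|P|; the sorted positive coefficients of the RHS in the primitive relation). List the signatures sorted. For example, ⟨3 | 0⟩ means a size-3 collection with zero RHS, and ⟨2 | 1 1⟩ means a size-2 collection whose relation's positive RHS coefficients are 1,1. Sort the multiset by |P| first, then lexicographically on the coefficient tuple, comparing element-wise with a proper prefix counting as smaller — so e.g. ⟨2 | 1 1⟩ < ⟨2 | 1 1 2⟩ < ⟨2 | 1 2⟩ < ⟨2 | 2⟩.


Σ has 6 primitive collections:

  • {1,3}:  v_{1} + v_{3} = 0  ⟹  sig = ⟨2 | 0⟩
  • {6,7}:  v_{6} + v_{7} = 0  ⟹  sig = ⟨2 | 0⟩
  • {5,6}:  v_{5} + v_{6} = v_{8}  ⟹  sig = ⟨2 | 1⟩
  • {7,8}:  v_{7} + v_{8} = v_{5}  ⟹  sig = ⟨2 | 1⟩
  • {2,4,8}:  v_{2} + v_{4} + v_{8} = 0  ⟹  sig = ⟨3 | 0⟩
  • {2,4,5}:  v_{2} + v_{4} + v_{5} = v_{7}  ⟹  sig = ⟨3 | 1⟩

Hence PRS(X_Σ) =
[⟨2 | 0⟩, ⟨2 | 0⟩, ⟨2 | 1⟩, ⟨2 | 1⟩, ⟨3 | 0⟩, ⟨3 | 1⟩]


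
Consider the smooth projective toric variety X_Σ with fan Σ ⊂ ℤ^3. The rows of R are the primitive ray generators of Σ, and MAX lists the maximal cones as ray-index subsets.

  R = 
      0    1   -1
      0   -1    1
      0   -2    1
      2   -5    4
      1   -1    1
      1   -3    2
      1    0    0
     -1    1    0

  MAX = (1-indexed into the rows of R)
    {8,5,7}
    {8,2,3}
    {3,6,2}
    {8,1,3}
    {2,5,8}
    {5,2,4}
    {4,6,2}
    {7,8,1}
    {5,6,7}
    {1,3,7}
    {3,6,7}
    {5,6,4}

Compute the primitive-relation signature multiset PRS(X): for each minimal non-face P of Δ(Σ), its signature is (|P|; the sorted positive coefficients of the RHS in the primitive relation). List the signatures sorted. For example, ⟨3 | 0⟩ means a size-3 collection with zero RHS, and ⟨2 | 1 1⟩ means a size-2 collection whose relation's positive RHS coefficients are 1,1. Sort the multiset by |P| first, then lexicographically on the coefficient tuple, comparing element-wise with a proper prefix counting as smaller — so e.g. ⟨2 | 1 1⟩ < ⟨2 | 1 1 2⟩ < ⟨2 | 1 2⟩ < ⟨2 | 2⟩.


The 12 primitive collections of Σ (r=8, n=3):

  {1,2}:  v_{1} + v_{2} = 0  ⇒ sig = ⟨2 | 0⟩
  {1,5}:  v_{1} + v_{5} = v_{7}  ⇒ sig = ⟨2 | 1⟩
  {2,7}:  v_{2} + v_{7} = v_{5}  ⇒ sig = ⟨2 | 1⟩
  {3,5}:  v_{3} + v_{5} = v_{6}  ⇒ sig = ⟨2 | 1⟩
  {1,4}:  v_{1} + v_{4} = v_{5} + v_{6}  ⇒ sig = ⟨2 | 1 1⟩
  {1,6}:  v_{1} + v_{6} = v_{3} + v_{7}  ⇒ sig = ⟨2 | 1 1⟩
  {3,4}:  v_{3} + v_{4} = v_{2} + 2·v_{6}  ⇒ sig = ⟨2 | 1 2⟩
  {4,7}:  v_{4} + v_{7} = 2·v_{5} + v_{6}  ⇒ sig = ⟨2 | 1 2⟩
  {4,8}:  v_{4} + v_{8} = 3·v_{2} + v_{5}  ⇒ sig = ⟨2 | 1 3⟩
  {6,8}:  v_{6} + v_{8} = 2·v_{2}  ⇒ sig = ⟨2 | 2⟩
  {2,5,6}:  v_{2} + v_{5} + v_{6} = v_{4}  ⇒ sig = ⟨3 | 1⟩
  {3,7,8}:  v_{3} + v_{7} + v_{8} = v_{2}  ⇒ sig = ⟨3 | 1⟩

Hence PRS(X_Σ) =
    |P|=2: 10 collections, coeffs (), (1), (1), (1), (1,1), (1,1), (1,2), (1,2), (1,3), (2)
    |P|=3: 2 collections, coeffs (1), (1)


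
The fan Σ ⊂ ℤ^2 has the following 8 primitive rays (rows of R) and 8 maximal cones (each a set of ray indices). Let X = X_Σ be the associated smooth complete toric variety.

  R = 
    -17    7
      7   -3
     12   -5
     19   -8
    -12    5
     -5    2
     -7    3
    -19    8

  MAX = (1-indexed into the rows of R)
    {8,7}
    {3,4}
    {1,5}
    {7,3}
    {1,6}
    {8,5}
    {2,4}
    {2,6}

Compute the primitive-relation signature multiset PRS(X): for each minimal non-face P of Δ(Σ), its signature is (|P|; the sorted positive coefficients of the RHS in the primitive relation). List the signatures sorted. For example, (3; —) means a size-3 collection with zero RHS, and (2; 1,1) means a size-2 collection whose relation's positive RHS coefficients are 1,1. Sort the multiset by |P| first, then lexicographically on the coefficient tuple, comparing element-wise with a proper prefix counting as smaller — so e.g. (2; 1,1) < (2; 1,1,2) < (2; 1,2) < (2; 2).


Minimal non-faces — 20 found among 8 rays, 8 max cones:

  P={2,7}:  v_{2} + v_{7} = 0  ⇒ sig = (2; —)
  P={3,5}:  v_{3} + v_{5} = 0  ⇒ sig = (2; —)
  P={4,8}:  v_{4} + v_{8} = 0  ⇒ sig = (2; —)
  P={1,3}:  v_{1} + v_{3} = v_{6}  ⇒ sig = (2; 1)
  P={2,3}:  v_{2} + v_{3} = v_{4}  ⇒ sig = (2; 1)
  P={2,5}:  v_{2} + v_{5} = v_{6}  ⇒ sig = (2; 1)
  P={2,8}:  v_{2} + v_{8} = v_{5}  ⇒ sig = (2; 1)
  P={3,6}:  v_{3} + v_{6} = v_{2}  ⇒ sig = (2; 1)
  P={3,8}:  v_{3} + v_{8} = v_{7}  ⇒ sig = (2; 1)
  P={4,5}:  v_{4} + v_{5} = v_{2}  ⇒ sig = (2; 1)
  P={4,7}:  v_{4} + v_{7} = v_{3}  ⇒ sig = (2; 1)
  P={5,6}:  v_{5} + v_{6} = v_{1}  ⇒ sig = (2; 1)
  P={5,7}:  v_{5} + v_{7} = v_{8}  ⇒ sig = (2; 1)
  P={6,7}:  v_{6} + v_{7} = v_{5}  ⇒ sig = (2; 1)
  P={1,4}:  v_{1} + v_{4} = v_{2} + v_{6}  ⇒ sig = (2; 1,1)
  P={1,2}:  v_{1} + v_{2} = 2·v_{6}  ⇒ sig = (2; 2)
  P={1,7}:  v_{1} + v_{7} = 2·v_{5}  ⇒ sig = (2; 2)
  P={4,6}:  v_{4} + v_{6} = 2·v_{2}  ⇒ sig = (2; 2)
  P={6,8}:  v_{6} + v_{8} = 2·v_{5}  ⇒ sig = (2; 2)
  P={1,8}:  v_{1} + v_{8} = 3·v_{5}  ⇒ sig = (2; 3)

Hence PRS(X_Σ) =
{ (2; —) ×3,  (2; 1) ×11,  (2; 1,1),  (2; 2) ×4,  (2; 3) }


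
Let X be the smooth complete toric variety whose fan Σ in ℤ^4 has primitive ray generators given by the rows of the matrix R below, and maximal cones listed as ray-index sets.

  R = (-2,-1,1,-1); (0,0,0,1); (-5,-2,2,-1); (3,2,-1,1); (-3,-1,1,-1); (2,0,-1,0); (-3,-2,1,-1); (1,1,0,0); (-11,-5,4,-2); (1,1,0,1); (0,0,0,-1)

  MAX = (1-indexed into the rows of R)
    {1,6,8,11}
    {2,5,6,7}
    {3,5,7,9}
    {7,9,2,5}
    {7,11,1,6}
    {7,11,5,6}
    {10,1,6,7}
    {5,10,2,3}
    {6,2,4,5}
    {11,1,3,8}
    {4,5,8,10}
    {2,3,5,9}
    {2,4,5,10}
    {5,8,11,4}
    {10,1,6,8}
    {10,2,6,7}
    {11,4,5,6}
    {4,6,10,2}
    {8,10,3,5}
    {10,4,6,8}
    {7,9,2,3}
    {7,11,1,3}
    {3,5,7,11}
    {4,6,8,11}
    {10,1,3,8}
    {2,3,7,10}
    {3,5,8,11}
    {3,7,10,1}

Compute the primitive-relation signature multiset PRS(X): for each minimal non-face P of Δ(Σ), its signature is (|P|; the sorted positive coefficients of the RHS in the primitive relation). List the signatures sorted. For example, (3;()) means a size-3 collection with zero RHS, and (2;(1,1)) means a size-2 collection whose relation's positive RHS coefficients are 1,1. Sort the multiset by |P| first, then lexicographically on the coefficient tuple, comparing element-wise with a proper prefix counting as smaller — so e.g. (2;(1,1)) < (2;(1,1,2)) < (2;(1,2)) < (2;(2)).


Minimal non-faces — 20 found among 11 rays, 28 max cones:

  {2,11}:  v_{2} + v_{11} = 0  so sig = (2;())
  {4,7}:  v_{4} + v_{7} = 0  so sig = (2;())
  {1,4}:  v_{1} + v_{4} = v_{8}  so sig = (2;(1))
  {2,8}:  v_{2} + v_{8} = v_{10}  so sig = (2;(1))
  {3,6}:  v_{3} + v_{6} = v_{7}  so sig = (2;(1))
  {7,8}:  v_{7} + v_{8} = v_{1}  so sig = (2;(1))
  {10,11}:  v_{10} + v_{11} = v_{8}  so sig = (2;(1))
  {1,2}:  v_{1} + v_{2} = v_{7} + v_{10}  so sig = (2;(1,1))
  {1,5}:  v_{1} + v_{5} = v_{3} + v_{11}  so sig = (2;(1,1))
  {3,4}:  v_{3} + v_{4} = v_{5} + v_{10}  so sig = (2;(1,1))
  {4,9}:  v_{4} + v_{9} = v_{2} + v_{3} + v_{5}  so sig = (2;(1,1,1))
  {9,11}:  v_{9} + v_{11} = v_{3} + v_{5} + v_{7}  so sig = (2;(1,1,1))
  {6,9}:  v_{6} + v_{9} = v_{2} + v_{5} + 2·v_{7}  so sig = (2;(1,1,2))
  {1,9}:  v_{1} + v_{9} = 2·v_{3} + v_{7}  so sig = (2;(1,2))
  {9,10}:  v_{9} + v_{10} = v_{2} + 2·v_{3}  so sig = (2;(1,2))
  {8,9}:  v_{8} + v_{9} = 2·v_{3}  so sig = (2;(2))
  {5,6,10}:  v_{5} + v_{6} + v_{10} = 0  so sig = (3;())
  {5,6,8}:  v_{5} + v_{6} + v_{8} = v_{11}  so sig = (3;(1))
  {5,7,10}:  v_{5} + v_{7} + v_{10} = v_{3}  so sig = (3;(1))
  {2,3,5,7}:  v_{2} + v_{3} + v_{5} + v_{7} = v_{9}  so sig = (4;(1))

Sorted signature multiset PRS(X):
    (2;())
    (2;())
    (2;(1))
    (2;(1))
    (2;(1))
    (2;(1))
    (2;(1))
    (2;(1,1))
    (2;(1,1))
    (2;(1,1))
    (2;(1,1,1))
    (2;(1,1,1))
    (2;(1,1,2))
    (2;(1,2))
    (2;(1,2))
    (2;(2))
    (3;())
    (3;(1))
    (3;(1))
    (4;(1))


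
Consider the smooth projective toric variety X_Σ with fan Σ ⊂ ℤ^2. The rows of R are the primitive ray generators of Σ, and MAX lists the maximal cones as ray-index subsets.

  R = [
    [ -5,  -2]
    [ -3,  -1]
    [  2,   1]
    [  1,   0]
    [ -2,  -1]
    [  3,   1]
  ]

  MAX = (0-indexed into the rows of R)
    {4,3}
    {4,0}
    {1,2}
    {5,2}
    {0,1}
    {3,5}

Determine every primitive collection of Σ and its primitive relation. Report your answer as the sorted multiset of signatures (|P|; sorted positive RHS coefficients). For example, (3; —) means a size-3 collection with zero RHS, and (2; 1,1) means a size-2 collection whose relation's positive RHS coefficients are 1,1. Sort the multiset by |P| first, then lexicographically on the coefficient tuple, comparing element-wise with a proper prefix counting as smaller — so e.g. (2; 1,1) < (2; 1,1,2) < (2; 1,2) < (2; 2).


The 9 primitive collections of Σ (r=6, n=2):

  {1,5}:  v_{1} + v_{5} = 0 ; sig = (2; —)
  {2,4}:  v_{2} + v_{4} = 0 ; sig = (2; —)
  {0,2}:  v_{0} + v_{2} = v_{1} ; sig = (2; 1)
  {0,5}:  v_{0} + v_{5} = v_{4} ; sig = (2; 1)
  {1,3}:  v_{1} + v_{3} = v_{4} ; sig = (2; 1)
  {1,4}:  v_{1} + v_{4} = v_{0} ; sig = (2; 1)
  {2,3}:  v_{2} + v_{3} = v_{5} ; sig = (2; 1)
  {4,5}:  v_{4} + v_{5} = v_{3} ; sig = (2; 1)
  {0,3}:  v_{0} + v_{3} = 2·v_{4} ; sig = (2; 2)

Sorted signature multiset PRS(X):
[(2; —), (2; —), (2; 1), (2; 1), (2; 1), (2; 1), (2; 1), (2; 1), (2; 2)]


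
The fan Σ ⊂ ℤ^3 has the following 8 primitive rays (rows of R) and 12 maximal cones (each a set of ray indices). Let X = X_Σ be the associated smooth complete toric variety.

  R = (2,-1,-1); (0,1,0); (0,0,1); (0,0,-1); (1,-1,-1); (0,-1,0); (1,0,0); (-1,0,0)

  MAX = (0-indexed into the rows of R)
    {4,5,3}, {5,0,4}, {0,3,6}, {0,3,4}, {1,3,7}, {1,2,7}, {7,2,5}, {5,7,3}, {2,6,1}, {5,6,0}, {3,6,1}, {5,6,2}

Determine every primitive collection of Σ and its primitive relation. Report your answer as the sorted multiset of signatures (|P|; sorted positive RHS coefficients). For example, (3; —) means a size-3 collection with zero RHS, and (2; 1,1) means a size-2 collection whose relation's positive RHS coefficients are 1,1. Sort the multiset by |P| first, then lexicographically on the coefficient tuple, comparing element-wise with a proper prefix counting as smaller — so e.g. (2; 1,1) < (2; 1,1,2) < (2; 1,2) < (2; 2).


Primitive collections (12):

  {1,5}:  v_{1} + v_{5} = 0  ⟹  sig = (2; —)
  {2,3}:  v_{2} + v_{3} = 0  ⟹  sig = (2; —)
  {6,7}:  v_{6} + v_{7} = 0  ⟹  sig = (2; —)
  {0,7}:  v_{0} + v_{7} = v_{4}  ⟹  sig = (2; 1)
  {4,6}:  v_{4} + v_{6} = v_{0}  ⟹  sig = (2; 1)
  {1,4}:  v_{1} + v_{4} = v_{3} + v_{6}  ⟹  sig = (2; 1,1)
  {2,4}:  v_{2} + v_{4} = v_{5} + v_{6}  ⟹  sig = (2; 1,1)
  {4,7}:  v_{4} + v_{7} = v_{3} + v_{5}  ⟹  sig = (2; 1,1)
  {0,1}:  v_{0} + v_{1} = v_{3} + 2·v_{6}  ⟹  sig = (2; 1,2)
  {0,2}:  v_{0} + v_{2} = v_{5} + 2·v_{6}  ⟹  sig = (2; 1,2)
  {3,5,6}:  v_{3} + v_{5} + v_{6} = v_{4}  ⟹  sig = (3; 1)
  {0,3,5}:  v_{0} + v_{3} + v_{5} = 2·v_{4}  ⟹  sig = (3; 2)

Signatures (|P|; sorted positive RHS coefficients), sorted:
{ (2; —) ×3,  (2; 1) ×2,  (2; 1,1) ×3,  (2; 1,2) ×2,  (3; 1),  (3; 2) }


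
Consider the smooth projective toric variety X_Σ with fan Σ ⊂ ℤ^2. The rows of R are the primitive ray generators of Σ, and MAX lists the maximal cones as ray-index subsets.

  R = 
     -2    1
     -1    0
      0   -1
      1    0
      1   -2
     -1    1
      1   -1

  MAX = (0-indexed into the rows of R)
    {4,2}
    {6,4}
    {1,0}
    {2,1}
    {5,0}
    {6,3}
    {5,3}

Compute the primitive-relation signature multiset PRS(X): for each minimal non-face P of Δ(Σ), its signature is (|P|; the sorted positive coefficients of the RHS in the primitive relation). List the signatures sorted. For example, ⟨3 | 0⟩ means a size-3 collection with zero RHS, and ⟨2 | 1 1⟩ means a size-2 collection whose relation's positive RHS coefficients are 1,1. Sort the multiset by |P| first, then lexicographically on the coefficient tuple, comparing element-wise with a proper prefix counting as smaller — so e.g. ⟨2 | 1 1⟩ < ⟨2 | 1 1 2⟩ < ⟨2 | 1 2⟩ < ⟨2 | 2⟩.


Σ has 14 primitive collections:

  • {1,3}:  v_{1} + v_{3} = 0 — sig = ⟨2 | 0⟩
  • {5,6}:  v_{5} + v_{6} = 0 — sig = ⟨2 | 0⟩
  • {0,3}:  v_{0} + v_{3} = v_{5} — sig = ⟨2 | 1⟩
  • {0,6}:  v_{0} + v_{6} = v_{1} — sig = ⟨2 | 1⟩
  • {1,5}:  v_{1} + v_{5} = v_{0} — sig = ⟨2 | 1⟩
  • {1,6}:  v_{1} + v_{6} = v_{2} — sig = ⟨2 | 1⟩
  • {2,3}:  v_{2} + v_{3} = v_{6} — sig = ⟨2 | 1⟩
  • {2,5}:  v_{2} + v_{5} = v_{1} — sig = ⟨2 | 1⟩
  • {2,6}:  v_{2} + v_{6} = v_{4} — sig = ⟨2 | 1⟩
  • {4,5}:  v_{4} + v_{5} = v_{2} — sig = ⟨2 | 1⟩
  • {0,4}:  v_{0} + v_{4} = v_{1} + v_{2} — sig = ⟨2 | 1 1⟩
  • {0,2}:  v_{0} + v_{2} = 2·v_{1} — sig = ⟨2 | 2⟩
  • {1,4}:  v_{1} + v_{4} = 2·v_{2} — sig = ⟨2 | 2⟩
  • {3,4}:  v_{3} + v_{4} = 2·v_{6} — sig = ⟨2 | 2⟩

Hence PRS(X_Σ) =
    |P|=2: 14 collections, coeffs (), (), (1), (1), (1), (1), (1), (1), (1), (1), (1,1), (2), (2), (2)


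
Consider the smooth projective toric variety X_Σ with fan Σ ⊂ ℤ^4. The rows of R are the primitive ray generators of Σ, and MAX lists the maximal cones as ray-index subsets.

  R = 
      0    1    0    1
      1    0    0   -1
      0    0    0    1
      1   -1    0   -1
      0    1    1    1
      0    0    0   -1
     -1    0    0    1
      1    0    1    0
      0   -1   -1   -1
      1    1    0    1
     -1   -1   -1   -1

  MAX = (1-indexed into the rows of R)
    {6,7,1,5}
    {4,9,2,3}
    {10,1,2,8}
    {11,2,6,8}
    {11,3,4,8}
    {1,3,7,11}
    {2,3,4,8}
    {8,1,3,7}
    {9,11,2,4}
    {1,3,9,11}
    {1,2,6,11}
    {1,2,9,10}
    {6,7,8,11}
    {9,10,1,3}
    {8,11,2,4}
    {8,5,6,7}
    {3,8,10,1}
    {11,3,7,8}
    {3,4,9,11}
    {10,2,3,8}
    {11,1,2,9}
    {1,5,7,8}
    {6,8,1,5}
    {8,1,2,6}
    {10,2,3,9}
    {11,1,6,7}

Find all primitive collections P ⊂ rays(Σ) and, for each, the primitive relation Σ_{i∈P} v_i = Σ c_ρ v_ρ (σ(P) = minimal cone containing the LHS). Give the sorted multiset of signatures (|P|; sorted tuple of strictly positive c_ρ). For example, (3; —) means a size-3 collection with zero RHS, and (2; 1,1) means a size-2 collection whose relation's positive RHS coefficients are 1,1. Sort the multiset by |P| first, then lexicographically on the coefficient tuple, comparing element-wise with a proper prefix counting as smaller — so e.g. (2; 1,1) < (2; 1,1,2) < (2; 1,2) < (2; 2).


22 minimal non-faces of Δ(Σ) (on 11 rays):

  P = {2,7}:  v_{2} + v_{7} = 0  so sig = (2; —)
  P = {3,6}:  v_{3} + v_{6} = 0  so sig = (2; —)
  P = {5,9}:  v_{5} + v_{9} = 0  so sig = (2; —)
  P = {4,5}:  v_{4} + v_{5} = v_{8}  so sig = (2; 1)
  P = {8,9}:  v_{8} + v_{9} = v_{4}  so sig = (2; 1)
  P = {1,4}:  v_{1} + v_{4} = v_{2} + v_{3}  so sig = (2; 1,1)
  P = {5,11}:  v_{5} + v_{11} = v_{6} + v_{7}  so sig = (2; 1,1)
  P = {6,9}:  v_{6} + v_{9} = v_{2} + v_{11}  so sig = (2; 1,1)
  P = {6,10}:  v_{6} + v_{10} = v_{1} + v_{2}  so sig = (2; 1,1)
  P = {7,9}:  v_{7} + v_{9} = v_{3} + v_{11}  so sig = (2; 1,1)
  P = {7,10}:  v_{7} + v_{10} = v_{1} + v_{3}  so sig = (2; 1,1)
  P = {10,11}:  v_{10} + v_{11} = v_{1} + v_{9}  so sig = (2; 1,1)
  P = {2,5}:  v_{2} + v_{5} = v_{1} + v_{6} + v_{8}  so sig = (2; 1,1,1)
  P = {3,5}:  v_{3} + v_{5} = v_{1} + v_{7} + v_{8}  so sig = (2; 1,1,1)
  P = {4,6}:  v_{4} + v_{6} = v_{2} + v_{8} + v_{11}  so sig = (2; 1,1,1)
  P = {4,7}:  v_{4} + v_{7} = v_{3} + v_{8} + v_{11}  so sig = (2; 1,1,1)
  P = {5,10}:  v_{5} + v_{10} = 2·v_{1} + v_{8}  so sig = (2; 1,2)
  P = {4,10}:  v_{4} + v_{10} = 2·v_{2} + 2·v_{3}  so sig = (2; 2,2)
  P = {1,8,11}:  v_{1} + v_{8} + v_{11} = 0  so sig = (3; —)
  P = {1,2,3}:  v_{1} + v_{2} + v_{3} = v_{10}  so sig = (3; 1)
  P = {2,3,11}:  v_{2} + v_{3} + v_{11} = v_{9}  so sig = (3; 1)
  P = {1,6,7,8}:  v_{1} + v_{6} + v_{7} + v_{8} = v_{5}  so sig = (4; 1)

Sorted signature multiset PRS(X):
    |P|=2: 18 collections, coeffs (), (), (), (1), (1), (1,1), (1,1), (1,1), (1,1), (1,1), (1,1), (1,1), (1,1,1), (1,1,1), (1,1,1), (1,1,1), (1,2), (2,2)
    |P|=3: 3 collections, coeffs (), (1), (1)
    |P|=4: 1 collection, coeffs (1)


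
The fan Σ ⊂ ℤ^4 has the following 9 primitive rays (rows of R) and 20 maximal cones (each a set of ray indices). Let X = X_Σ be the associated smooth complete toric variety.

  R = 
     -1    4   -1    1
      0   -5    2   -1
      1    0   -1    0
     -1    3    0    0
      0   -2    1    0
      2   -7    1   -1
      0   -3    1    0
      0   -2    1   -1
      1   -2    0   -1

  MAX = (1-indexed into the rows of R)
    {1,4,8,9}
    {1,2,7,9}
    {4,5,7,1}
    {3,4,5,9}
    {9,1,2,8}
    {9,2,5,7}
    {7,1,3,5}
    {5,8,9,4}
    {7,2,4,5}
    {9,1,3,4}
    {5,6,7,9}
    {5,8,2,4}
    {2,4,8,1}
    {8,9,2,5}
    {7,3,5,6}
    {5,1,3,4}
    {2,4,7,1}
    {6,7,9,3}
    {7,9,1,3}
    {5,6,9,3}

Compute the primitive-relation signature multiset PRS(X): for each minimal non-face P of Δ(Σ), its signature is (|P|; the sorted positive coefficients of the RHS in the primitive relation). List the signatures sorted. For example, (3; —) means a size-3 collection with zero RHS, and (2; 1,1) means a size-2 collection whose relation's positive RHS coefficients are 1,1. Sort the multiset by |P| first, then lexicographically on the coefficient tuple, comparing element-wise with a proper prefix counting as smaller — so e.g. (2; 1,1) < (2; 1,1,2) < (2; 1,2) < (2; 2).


14 minimal non-faces of Δ(Σ) (on 9 rays):

  P={3,8}:  v_{3} + v_{8} = v_{9}  ⇒ sig = (2; 1)
  P={7,8}:  v_{7} + v_{8} = v_{2}  ⇒ sig = (2; 1)
  P={1,6}:  v_{1} + v_{6} = v_{3} + v_{7}  ⇒ sig = (2; 1,1)
  P={2,3}:  v_{2} + v_{3} = v_{7} + v_{9}  ⇒ sig = (2; 1,1)
  P={4,6}:  v_{4} + v_{6} = v_{5} + v_{9}  ⇒ sig = (2; 1,1)
  P={6,8}:  v_{6} + v_{8} = v_{5} + v_{7} + 2·v_{9}  ⇒ sig = (2; 1,1,2)
  P={2,6}:  v_{2} + v_{6} = v_{5} + 2·v_{7} + 2·v_{9}  ⇒ sig = (2; 1,2,2)
  P={1,5,9}:  v_{1} + v_{5} + v_{9} = 0  ⇒ sig = (3; —)
  P={3,4,7}:  v_{3} + v_{4} + v_{7} = 0  ⇒ sig = (3; —)
  P={4,7,9}:  v_{4} + v_{7} + v_{9} = v_{8}  ⇒ sig = (3; 1)
  P={1,5,8}:  v_{1} + v_{5} + v_{8} = v_{4} + v_{7}  ⇒ sig = (3; 1,1)
  P={1,2,5}:  v_{1} + v_{2} + v_{5} = v_{4} + 2·v_{7}  ⇒ sig = (3; 1,2)
  P={2,4,9}:  v_{2} + v_{4} + v_{9} = 2·v_{8}  ⇒ sig = (3; 2)
  P={3,5,7,9}:  v_{3} + v_{5} + v_{7} + v_{9} = v_{6}  ⇒ sig = (4; 1)

so the primitive-relation signature multiset is
    (2; 1)
    (2; 1)
    (2; 1,1)
    (2; 1,1)
    (2; 1,1)
    (2; 1,1,2)
    (2; 1,2,2)
    (3; —)
    (3; —)
    (3; 1)
    (3; 1,1)
    (3; 1,2)
    (3; 2)
    (4; 1)
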